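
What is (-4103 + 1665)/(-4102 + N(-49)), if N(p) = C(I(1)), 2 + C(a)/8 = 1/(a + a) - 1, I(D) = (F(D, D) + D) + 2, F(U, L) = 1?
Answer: 2438/4125 ≈ 0.59103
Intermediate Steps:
I(D) = 3 + D (I(D) = (1 + D) + 2 = 3 + D)
C(a) = -24 + 4/a (C(a) = -16 + 8*(1/(a + a) - 1) = -16 + 8*(1/(2*a) - 1) = -16 + 8*(-1 + 1/(2*a)) = -16 + (-8 + 4/a) = -24 + 4/a)
N(p) = -23 (N(p) = -24 + 4/(3 + 1) = -24 + 4/4 = -24 + 4*(1/4) = -24 + 1 = -23)
(-4103 + 1665)/(-4102 + N(-49)) = (-4103 + 1665)/(-4102 - 23) = -2438/(-4125) = -2438*(-1/4125) = 2438/4125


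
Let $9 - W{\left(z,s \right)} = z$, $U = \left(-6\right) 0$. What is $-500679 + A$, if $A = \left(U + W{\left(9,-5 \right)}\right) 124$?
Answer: $-500679$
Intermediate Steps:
$U = 0$
$W{\left(z,s \right)} = 9 - z$
$A = 0$ ($A = \left(0 + \left(9 - 9\right)\right) 124 = \left(0 + 0\right) 124 = 0 \cdot 124 = 0$)
$-500679 + A = -500679 + 0 = -500679$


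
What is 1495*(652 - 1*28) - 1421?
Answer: 931459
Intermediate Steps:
1495*(652 - 1*28) - 1421 = 1495*(652 - 28) - 1421 = 1495*624 - 1421 = 932880 - 1421 = 931459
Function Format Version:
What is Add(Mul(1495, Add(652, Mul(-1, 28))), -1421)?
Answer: 931459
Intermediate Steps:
Add(Mul(1495, Add(652, Mul(-1, 28))), -1421) = Add(Mul(1495, Add(652, -28)), -1421) = Add(Mul(1495, 624), -1421) = Add(932880, -1421) = 931459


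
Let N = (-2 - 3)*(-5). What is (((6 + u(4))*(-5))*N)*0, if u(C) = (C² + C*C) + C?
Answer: 0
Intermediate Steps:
N = 25 (N = -5*(-5) = 25)
u(C) = C + 2*C² (u(C) = (C² + C²) + C = 2*C² + C = C + 2*C²)
(((6 + u(4))*(-5))*N)*0 = (((6 + 4*(1 + 2*4))*(-5))*25)*0 = (((6 + 4*(1 + 8))*(-5))*25)*0 = (((6 + 4*9)*(-5))*25)*0 = (((6 + 36)*(-5))*25)*0 = ((42*(-5))*25)*0 = -210*25*0 = -5250*0 = 0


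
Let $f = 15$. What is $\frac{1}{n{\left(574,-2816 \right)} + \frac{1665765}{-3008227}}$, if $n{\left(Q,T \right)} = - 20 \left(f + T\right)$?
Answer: $\frac{3008227}{168519210775} \approx 1.7851 \cdot 10^{-5}$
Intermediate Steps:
$n{\left(Q,T \right)} = -300 - 20 T$ ($n{\left(Q,T \right)} = - 20 \left(15 + T\right) = -300 - 20 T$)
$\frac{1}{n{\left(574,-2816 \right)} + \frac{1665765}{-3008227}} = \frac{1}{\left(-300 - -56320\right) + \frac{1665765}{-3008227}} = \frac{1}{\left(-300 + 56320\right) + 1665765 \left(- \frac{1}{3008227}\right)} = \frac{1}{56020 - \frac{1665765}{3008227}} = \frac{1}{\frac{168519210775}{3008227}} = \frac{3008227}{168519210775}$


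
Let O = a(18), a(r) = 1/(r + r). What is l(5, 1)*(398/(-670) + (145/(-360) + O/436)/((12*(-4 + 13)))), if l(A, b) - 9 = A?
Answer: -792063923/94646880 ≈ -8.3686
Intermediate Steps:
l(A, b) = 9 + A
a(r) = 1/(2*r)
O = 1/36 (O = (½)/18 = (½)*(1/18) = 1/36 ≈ 0.027778)
l(5, 1)*(398/(-670) + (145/(-360) + O/436)/((12*(-4 + 13)))) = (9 + 5)*(398/(-670) + (145/(-360) + (1/36)/436)/((12*(-4 + 13)))) = 14*(398*(-1/670) + (145*(-1/360) + (1/36)*(1/436))/((12*9))) = 14*(-199/335 + (-29/72 + 1/15696)/108) = 14*(-199/335 - 2107/5232*1/108) = 14*(-199/335 - 2107/565056) = 14*(-113151989/189293760) = -792063923/94646880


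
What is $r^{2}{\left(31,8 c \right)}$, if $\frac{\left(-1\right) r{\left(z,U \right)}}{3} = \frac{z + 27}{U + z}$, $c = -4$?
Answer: $30276$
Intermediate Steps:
$r{\left(z,U \right)} = - \frac{3 \left(27 + z\right)}{U + z}$ ($r{\left(z,U \right)} = - 3 \frac{z + 27}{U + z} = - 3 \frac{27 + z}{U + z} = - \frac{3 \left(27 + z\right)}{U + z}$)
$r^{2}{\left(31,8 c \right)} = \left(\frac{3 \left(-27 - 31\right)}{8 \left(-4\right) + 31}\right)^{2} = \left(\frac{3 \left(-27 - 31\right)}{-32 + 31}\right)^{2} = \left(3 \frac{1}{-1} \left(-58\right)\right)^{2} = \left(3 \left(-1\right) \left(-58\right)\right)^{2} = 174^{2} = 30276$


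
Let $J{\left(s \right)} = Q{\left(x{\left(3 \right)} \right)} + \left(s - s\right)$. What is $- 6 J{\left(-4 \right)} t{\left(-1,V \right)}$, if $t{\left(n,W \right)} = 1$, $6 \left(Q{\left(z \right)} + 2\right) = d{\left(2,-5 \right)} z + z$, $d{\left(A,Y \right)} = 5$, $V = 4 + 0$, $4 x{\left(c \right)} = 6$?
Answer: $3$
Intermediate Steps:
$x{\left(c \right)} = \frac{3}{2}$ ($x{\left(c \right)} = \frac{1}{4} \cdot 6 = \frac{3}{2}$)
$V = 4$
$Q{\left(z \right)} = -2 + z$ ($Q{\left(z \right)} = -2 + \frac{5 z + z}{6} = -2 + \frac{6 z}{6} = -2 + z$)
$J{\left(s \right)} = - \frac{1}{2}$ ($J{\left(s \right)} = \left(-2 + \frac{3}{2}\right) + \left(s - s\right) = - \frac{1}{2} + 0 = - \frac{1}{2}$)
$- 6 J{\left(-4 \right)} t{\left(-1,V \right)} = \left(-6\right) \left(- \frac{1}{2}\right) 1 = 3 \cdot 1 = 3$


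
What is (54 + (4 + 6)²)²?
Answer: 23716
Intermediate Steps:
(54 + (4 + 6)²)² = (54 + 10²)² = (54 + 100)² = 154² = 23716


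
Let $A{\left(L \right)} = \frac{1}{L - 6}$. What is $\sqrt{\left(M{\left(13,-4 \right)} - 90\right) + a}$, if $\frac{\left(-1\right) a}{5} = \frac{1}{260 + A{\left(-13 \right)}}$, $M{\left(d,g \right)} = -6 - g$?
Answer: $\frac{i \sqrt{2244691537}}{4939} \approx 9.5927 i$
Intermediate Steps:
$A{\left(L \right)} = \frac{1}{-6 + L}$
$a = - \frac{95}{4939}$ ($a = - \frac{5}{260 + \frac{1}{-6 - 13}} = - \frac{5}{260 + \frac{1}{-19}} = - \frac{5}{260 - \frac{1}{19}} = - \frac{5}{\frac{4939}{19}} = \left(-5\right) \frac{19}{4939} = - \frac{95}{4939} \approx -0.019235$)
$\sqrt{\left(M{\left(13,-4 \right)} - 90\right) + a} = \sqrt{\left(\left(-6 - -4\right) - 90\right) - \frac{95}{4939}} = \sqrt{\left(\left(-6 + 4\right) - 90\right) - \frac{95}{4939}} = \sqrt{\left(-2 - 90\right) - \frac{95}{4939}} = \sqrt{-92 - \frac{95}{4939}} = \sqrt{- \frac{454483}{4939}} = \frac{i \sqrt{2244691537}}{4939}$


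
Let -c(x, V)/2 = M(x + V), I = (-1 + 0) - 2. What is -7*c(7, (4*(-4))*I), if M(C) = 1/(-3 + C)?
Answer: 7/26 ≈ 0.26923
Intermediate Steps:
I = -3 (I = -1 - 2 = -3)
c(x, V) = -2/(-3 + V + x) (c(x, V) = -2/(-3 + (x + V)) = -2/(-3 + (V + x)) = -2/(-3 + V + x))
-7*c(7, (4*(-4))*I) = -(-14)/(-3 + (4*(-4))*(-3) + 7) = -(-14)/(-3 - 16*(-3) + 7) = -(-14)/(-3 + 48 + 7) = -(-14)/52 = -7*(-1/26) = 7/26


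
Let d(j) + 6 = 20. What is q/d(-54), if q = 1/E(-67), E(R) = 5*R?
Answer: -1/4690 ≈ -0.00021322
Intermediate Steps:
q = -1/335 (q = 1/(5*(-67)) = 1/(-335) = -1/335 ≈ -0.0029851)
d(j) = 14 (d(j) = -6 + 20 = 14)
q/d(-54) = -1/335/14 = -1/335*1/14 = -1/4690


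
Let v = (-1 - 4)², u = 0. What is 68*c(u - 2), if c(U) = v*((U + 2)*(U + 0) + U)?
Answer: -3400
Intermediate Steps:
v = 25 (v = (-5)² = 25)
c(U) = 25*U + 25*U*(2 + U) (c(U) = 25*((U + 2)*(U + 0) + U) = 25*((2 + U)*U + U) = 25*(U*(2 + U) + U) = 25*(U + U*(2 + U)) = 25*U + 25*U*(2 + U))
68*c(u - 2) = 68*(25*(0 - 2)*(3 + (0 - 2))) = 68*(25*(-2)*(3 - 2)) = 68*(25*(-2)*1) = 68*(-50) = -3400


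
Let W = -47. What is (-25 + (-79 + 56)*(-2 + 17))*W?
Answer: 17390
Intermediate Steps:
(-25 + (-79 + 56)*(-2 + 17))*W = (-25 + (-79 + 56)*(-2 + 17))*(-47) = (-25 - 23*15)*(-47) = (-25 - 345)*(-47) = -370*(-47) = 17390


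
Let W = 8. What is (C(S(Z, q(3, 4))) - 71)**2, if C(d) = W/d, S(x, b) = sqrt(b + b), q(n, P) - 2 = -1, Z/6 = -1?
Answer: 5073 - 568*sqrt(2) ≈ 4269.7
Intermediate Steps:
Z = -6 (Z = 6*(-1) = -6)
q(n, P) = 1 (q(n, P) = 2 - 1 = 1)
S(x, b) = sqrt(2)*sqrt(b) (S(x, b) = sqrt(2*b) = sqrt(2)*sqrt(b))
C(d) = 8/d
(C(S(Z, q(3, 4))) - 71)**2 = (8/((sqrt(2)*sqrt(1))) - 71)**2 = (8/((sqrt(2)*1)) - 71)**2 = (8/(sqrt(2)) - 71)**2 = (8*(sqrt(2)/2) - 71)**2 = (4*sqrt(2) - 71)**2 = (-71 + 4*sqrt(2))**2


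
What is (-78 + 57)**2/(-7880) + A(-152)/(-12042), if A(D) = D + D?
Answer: -1457501/47445480 ≈ -0.030719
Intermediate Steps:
A(D) = 2*D
(-78 + 57)**2/(-7880) + A(-152)/(-12042) = (-78 + 57)**2/(-7880) + (2*(-152))/(-12042) = (-21)**2*(-1/7880) - 304*(-1/12042) = 441*(-1/7880) + 152/6021 = -441/7880 + 152/6021 = -1457501/47445480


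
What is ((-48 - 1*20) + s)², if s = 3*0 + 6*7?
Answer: 676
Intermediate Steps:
s = 42 (s = 0 + 42 = 42)
((-48 - 1*20) + s)² = ((-48 - 1*20) + 42)² = ((-48 - 20) + 42)² = (-68 + 42)² = (-26)² = 676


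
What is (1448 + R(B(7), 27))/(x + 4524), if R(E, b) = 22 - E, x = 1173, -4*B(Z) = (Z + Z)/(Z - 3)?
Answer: 11767/45576 ≈ 0.25818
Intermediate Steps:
B(Z) = -Z/(2*(-3 + Z)) (B(Z) = -(Z + Z)/(4*(Z - 3)) = -2*Z/(4*(-3 + Z)) = -Z/(2*(-3 + Z)))
(1448 + R(B(7), 27))/(x + 4524) = (1448 + (22 - (-1)*7/(-6 + 2*7)))/(1173 + 4524) = (1448 + (22 - (-1)*7/(-6 + 14)))/5697 = (1448 + (22 - (-1)*7/8))*(1/5697) = (1448 + (22 - 1*(-7/8)))*(1/5697) = (1448 + (22 + 7/8))*(1/5697) = (1448 + 183/8)*(1/5697) = (11767/8)*(1/5697) = 11767/45576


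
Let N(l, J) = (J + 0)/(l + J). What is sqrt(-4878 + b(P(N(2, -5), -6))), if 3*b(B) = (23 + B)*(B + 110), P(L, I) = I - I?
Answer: 2*I*sqrt(9078)/3 ≈ 63.519*I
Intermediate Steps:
N(l, J) = J/(J + l)
P(L, I) = 0 (P(L, I) = I - I = 0)
b(B) = (23 + B)*(110 + B)/3 (b(B) = ((23 + B)*(B + 110))/3 = ((23 + B)*(110 + B))/3 = (23 + B)*(110 + B)/3)
sqrt(-4878 + b(P(N(2, -5), -6))) = sqrt(-4878 + (2530/3 + (1/3)*0**2 + (133/3)*0)) = sqrt(-4878 + (2530/3 + (1/3)*0 + 0)) = sqrt(-4878 + (2530/3 + 0 + 0)) = sqrt(-4878 + 2530/3) = sqrt(-12104/3) = 2*I*sqrt(9078)/3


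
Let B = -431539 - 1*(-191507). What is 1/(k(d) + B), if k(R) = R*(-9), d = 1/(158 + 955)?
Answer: -371/89051875 ≈ -4.1661e-6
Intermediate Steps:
d = 1/1113 ≈ 0.00089847
B = -240032 (B = -431539 + 191507 = -240032)
k(R) = -9*R
1/(k(d) + B) = 1/(-9*1/1113 - 240032) = 1/(-3/371 - 240032) = 1/(-89051875/371) = -371/89051875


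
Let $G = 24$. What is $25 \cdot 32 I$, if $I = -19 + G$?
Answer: $4000$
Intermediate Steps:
$I = 5$ ($I = -19 + 24 = 5$)
$25 \cdot 32 I = 25 \cdot 32 \cdot 5 = 800 \cdot 5 = 4000$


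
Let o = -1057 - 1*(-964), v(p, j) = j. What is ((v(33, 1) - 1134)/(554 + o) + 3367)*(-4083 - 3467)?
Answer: -11710457700/461 ≈ -2.5402e+7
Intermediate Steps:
o = -93 (o = -1057 + 964 = -93)
((v(33, 1) - 1134)/(554 + o) + 3367)*(-4083 - 3467) = ((1 - 1134)/(554 - 93) + 3367)*(-4083 - 3467) = (-1133/461 + 3367)*(-7550) = (1551054/461)*(-7550) = -11710457700/461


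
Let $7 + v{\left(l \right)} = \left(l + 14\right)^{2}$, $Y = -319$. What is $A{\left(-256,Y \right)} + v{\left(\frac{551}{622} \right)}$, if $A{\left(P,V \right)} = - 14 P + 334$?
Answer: $\frac{1598832405}{386884} \approx 4132.6$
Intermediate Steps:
$A{\left(P,V \right)} = 334 - 14 P$
$v{\left(l \right)} = -7 + \left(14 + l\right)^{2}$ ($v{\left(l \right)} = -7 + \left(l + 14\right)^{2} = -7 + \left(14 + l\right)^{2}$)
$A{\left(-256,Y \right)} + v{\left(\frac{551}{622} \right)} = \left(334 - -3584\right) - \left(7 - \left(14 + \frac{551}{622}\right)^{2}\right) = \left(334 + 3584\right) - \left(7 - \left(14 + 551 \cdot \frac{1}{622}\right)^{2}\right) = 3918 - \left(7 - \left(14 + \frac{551}{622}\right)^{2}\right) = 3918 - \left(7 - \left(\frac{9259}{622}\right)^{2}\right) = 3918 + \left(-7 + \frac{85729081}{386884}\right) = 3918 + \frac{83020893}{386884} = \frac{1598832405}{386884}$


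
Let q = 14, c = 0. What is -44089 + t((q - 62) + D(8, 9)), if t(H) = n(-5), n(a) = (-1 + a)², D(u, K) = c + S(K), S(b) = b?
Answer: -44053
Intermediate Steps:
D(u, K) = K (D(u, K) = 0 + K = K)
t(H) = 36 (t(H) = (-1 - 5)² = (-6)² = 36)
-44089 + t((q - 62) + D(8, 9)) = -44089 + 36 = -44053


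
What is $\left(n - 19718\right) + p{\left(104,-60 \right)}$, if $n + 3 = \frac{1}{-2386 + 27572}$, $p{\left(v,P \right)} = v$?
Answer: $- \frac{494073761}{25186} \approx -19617.0$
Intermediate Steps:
$n = - \frac{75557}{25186}$ ($n = -3 + \frac{1}{-2386 + 27572} = -3 + \frac{1}{25186} = - \frac{75557}{25186} \approx -3.0$)
$\left(n - 19718\right) + p{\left(104,-60 \right)} = \left(- \frac{75557}{25186} - 19718\right) + 104 = - \frac{496693105}{25186} + 104 = - \frac{494073761}{25186}$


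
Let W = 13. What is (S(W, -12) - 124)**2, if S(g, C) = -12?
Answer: 18496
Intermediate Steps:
(S(W, -12) - 124)**2 = (-12 - 124)**2 = (-136)**2 = 18496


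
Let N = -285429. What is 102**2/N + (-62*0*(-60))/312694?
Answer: -3468/95143 ≈ -0.036450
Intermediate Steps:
102**2/N + (-62*0*(-60))/312694 = 102**2/(-285429) + (-62*0*(-60))/312694 = 10404*(-1/285429) + (0*(-60))*(1/312694) = -3468/95143 + 0*(1/312694) = -3468/95143 + 0 = -3468/95143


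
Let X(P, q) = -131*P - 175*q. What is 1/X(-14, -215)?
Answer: 1/39459 ≈ 2.5343e-5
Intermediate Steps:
X(P, q) = -175*q - 131*P
1/X(-14, -215) = 1/(-175*(-215) - 131*(-14)) = 1/(37625 + 1834) = 1/39459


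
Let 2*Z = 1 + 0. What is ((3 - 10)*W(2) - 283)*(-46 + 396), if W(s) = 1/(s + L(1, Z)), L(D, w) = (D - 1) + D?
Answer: -299600/3 ≈ -99867.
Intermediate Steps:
Z = 1/2 (Z = (1 + 0)/2 = (1/2)*1 = 1/2 ≈ 0.50000)
L(D, w) = -1 + 2*D (L(D, w) = (-1 + D) + D = -1 + 2*D)
W(s) = 1/(1 + s) (W(s) = 1/(s + (-1 + 2*1)) = 1/(s + (-1 + 2)) = 1/(s + 1) = 1/(1 + s))
((3 - 10)*W(2) - 283)*(-46 + 396) = ((3 - 10)/(1 + 2) - 283)*(-46 + 396) = (-7/3 - 283)*350 = -856/3*350 = -299600/3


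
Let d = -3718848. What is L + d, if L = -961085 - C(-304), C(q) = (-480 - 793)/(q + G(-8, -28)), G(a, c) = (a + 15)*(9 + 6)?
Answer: -931307940/199 ≈ -4.6799e+6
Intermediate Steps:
G(a, c) = 225 + 15*a (G(a, c) = (15 + a)*15 = 225 + 15*a)
C(q) = -1273/(105 + q) (C(q) = (-480 - 793)/(q + (225 + 15*(-8))) = -1273/(q + (225 - 120)) = -1273/(q + 105) = -1273/(105 + q))
L = -191257188/199 (L = -961085 - (-1273)/(105 - 304) = -961085 - (-1273)/(-199) = -961085 - (-1273)*(-1)/199 = -961085 - 1*1273/199 = -961085 - 1273/199 = -191257188/199 ≈ -9.6109e+5)
L + d = -191257188/199 - 3718848 = -931307940/199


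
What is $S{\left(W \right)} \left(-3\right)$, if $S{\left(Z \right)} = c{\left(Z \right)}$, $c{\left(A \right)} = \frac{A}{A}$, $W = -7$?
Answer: $-3$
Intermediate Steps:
$c{\left(A \right)} = 1$
$S{\left(Z \right)} = 1$
$S{\left(W \right)} \left(-3\right) = 1 \left(-3\right) = -3$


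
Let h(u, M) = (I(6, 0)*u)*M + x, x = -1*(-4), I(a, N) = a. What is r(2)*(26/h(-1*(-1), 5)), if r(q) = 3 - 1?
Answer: 26/17 ≈ 1.5294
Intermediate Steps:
x = 4
r(q) = 2
h(u, M) = 4 + 6*M*u (h(u, M) = (6*u)*M + 4 = 6*M*u + 4 = 4 + 6*M*u)
r(2)*(26/h(-1*(-1), 5)) = 2*(26/(4 + 6*5*(-1*(-1)))) = 2*(26/(4 + 6*5*1)) = 2*(26/(4 + 30)) = 2*(26/34) = 2*(26*(1/34)) = 2*(13/17) = 26/17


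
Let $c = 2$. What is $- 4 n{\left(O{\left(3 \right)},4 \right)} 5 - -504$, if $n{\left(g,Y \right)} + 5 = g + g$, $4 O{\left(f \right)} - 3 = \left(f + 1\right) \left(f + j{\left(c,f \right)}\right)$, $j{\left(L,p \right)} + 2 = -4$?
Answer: $694$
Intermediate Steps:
$j{\left(L,p \right)} = -6$ ($j{\left(L,p \right)} = -2 - 4 = -6$)
$O{\left(f \right)} = \frac{3}{4} + \frac{\left(1 + f\right) \left(-6 + f\right)}{4}$ ($O{\left(f \right)} = \frac{3}{4} + \frac{\left(f + 1\right) \left(f - 6\right)}{4} = \frac{3}{4} + \frac{\left(1 + f\right) \left(-6 + f\right)}{4}$)
$n{\left(g,Y \right)} = -5 + 2 g$ ($n{\left(g,Y \right)} = -5 + \left(g + g\right) = -5 + 2 g$)
$- 4 n{\left(O{\left(3 \right)},4 \right)} 5 - -504 = - 4 \left(-5 + 2 \left(- \frac{3}{4} - \frac{15}{4} + \frac{3^{2}}{4}\right)\right) 5 - -504 = - 4 \left(-5 + 2 \left(- \frac{3}{4} - \frac{15}{4} + \frac{1}{4} \cdot 9\right)\right) 5 + 504 = - 4 \left(-5 + 2 \left(- \frac{3}{4} - \frac{15}{4} + \frac{9}{4}\right)\right) 5 + 504 = - 4 \left(-5 + 2 \left(- \frac{9}{4}\right)\right) 5 + 504 = - 4 \left(-5 - \frac{9}{2}\right) 5 + 504 = \left(-4\right) \left(- \frac{19}{2}\right) 5 + 504 = 38 \cdot 5 + 504 = 190 + 504 = 694$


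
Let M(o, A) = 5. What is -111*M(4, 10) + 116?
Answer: -439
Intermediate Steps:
-111*M(4, 10) + 116 = -111*5 + 116 = -555 + 116 = -439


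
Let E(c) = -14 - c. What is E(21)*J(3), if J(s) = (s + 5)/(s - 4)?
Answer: 280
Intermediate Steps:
J(s) = (5 + s)/(-4 + s)
E(21)*J(3) = (-14 - 1*21)*((5 + 3)/(-4 + 3)) = (-14 - 21)*(8/(-1)) = -(-35)*8 = -35*(-8) = 280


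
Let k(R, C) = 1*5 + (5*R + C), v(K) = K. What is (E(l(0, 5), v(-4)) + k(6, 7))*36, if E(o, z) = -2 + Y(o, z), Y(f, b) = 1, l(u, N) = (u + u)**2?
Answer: 1476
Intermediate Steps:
l(u, N) = 4*u**2 (l(u, N) = (2*u)**2 = 4*u**2)
k(R, C) = 5 + C + 5*R (k(R, C) = 5 + (C + 5*R) = 5 + C + 5*R)
E(o, z) = -1 (E(o, z) = -2 + 1 = -1)
(E(l(0, 5), v(-4)) + k(6, 7))*36 = (-1 + (5 + 7 + 5*6))*36 = (-1 + (5 + 7 + 30))*36 = (-1 + 42)*36 = 41*36 = 1476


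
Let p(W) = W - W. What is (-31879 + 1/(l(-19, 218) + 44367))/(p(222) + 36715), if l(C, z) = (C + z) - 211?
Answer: -1413993044/1628493825 ≈ -0.86828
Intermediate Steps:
p(W) = 0
l(C, z) = -211 + C + z
(-31879 + 1/(l(-19, 218) + 44367))/(p(222) + 36715) = (-31879 + 1/((-211 - 19 + 218) + 44367))/(0 + 36715) = (-31879 + 1/(-12 + 44367))/36715 = (-31879 + 1/44355)*(1/36715) = -1413993044/44355*1/36715 = -1413993044/1628493825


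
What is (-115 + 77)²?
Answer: 1444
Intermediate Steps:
(-115 + 77)² = (-38)² = 1444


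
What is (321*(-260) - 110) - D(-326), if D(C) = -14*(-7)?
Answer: -83668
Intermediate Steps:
D(C) = 98
(321*(-260) - 110) - D(-326) = (321*(-260) - 110) - 1*98 = (-83460 - 110) - 98 = -83570 - 98 = -83668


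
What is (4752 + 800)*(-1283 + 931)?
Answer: -1954304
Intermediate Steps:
(4752 + 800)*(-1283 + 931) = 5552*(-352) = -1954304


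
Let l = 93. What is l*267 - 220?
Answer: 24611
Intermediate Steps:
l*267 - 220 = 93*267 - 220 = 24831 - 220 = 24611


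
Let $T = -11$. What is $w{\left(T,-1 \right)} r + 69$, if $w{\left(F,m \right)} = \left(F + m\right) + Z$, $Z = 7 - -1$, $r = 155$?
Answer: $-551$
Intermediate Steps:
$Z = 8$ ($Z = 7 + 1 = 8$)
$w{\left(F,m \right)} = 8 + F + m$ ($w{\left(F,m \right)} = \left(F + m\right) + 8 = 8 + F + m$)
$w{\left(T,-1 \right)} r + 69 = \left(8 - 11 - 1\right) 155 + 69 = \left(-4\right) 155 + 69 = -620 + 69 = -551$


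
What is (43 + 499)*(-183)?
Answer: -99186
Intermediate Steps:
(43 + 499)*(-183) = 542*(-183) = -99186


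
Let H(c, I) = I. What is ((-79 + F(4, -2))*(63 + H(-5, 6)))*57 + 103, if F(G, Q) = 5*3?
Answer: -251609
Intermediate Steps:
F(G, Q) = 15
((-79 + F(4, -2))*(63 + H(-5, 6)))*57 + 103 = ((-79 + 15)*(63 + 6))*57 + 103 = -64*69*57 + 103 = -4416*57 + 103 = -251712 + 103 = -251609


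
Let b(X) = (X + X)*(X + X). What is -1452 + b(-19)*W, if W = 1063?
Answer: 1533520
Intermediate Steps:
b(X) = 4*X² (b(X) = (2*X)*(2*X) = 4*X²)
-1452 + b(-19)*W = -1452 + (4*(-19)²)*1063 = -1452 + (4*361)*1063 = -1452 + 1444*1063 = -1452 + 1534972 = 1533520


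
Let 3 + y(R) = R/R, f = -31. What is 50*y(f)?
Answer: -100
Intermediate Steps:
y(R) = -2 (y(R) = -3 + R/R = -3 + 1 = -2)
50*y(f) = 50*(-2) = -100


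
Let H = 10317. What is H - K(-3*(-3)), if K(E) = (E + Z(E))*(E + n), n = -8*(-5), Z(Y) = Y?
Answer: 9435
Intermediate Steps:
n = 40
K(E) = 2*E*(40 + E) (K(E) = (E + E)*(E + 40) = (2*E)*(40 + E) = 2*E*(40 + E))
H - K(-3*(-3)) = 10317 - 2*(-3*(-3))*(40 - 3*(-3)) = 10317 - 2*9*(40 + 9) = 10317 - 2*9*49 = 10317 - 1*882 = 10317 - 882 = 9435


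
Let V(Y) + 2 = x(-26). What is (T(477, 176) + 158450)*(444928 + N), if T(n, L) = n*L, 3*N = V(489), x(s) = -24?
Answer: 323548008716/3 ≈ 1.0785e+11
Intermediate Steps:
V(Y) = -26 (V(Y) = -2 - 24 = -26)
N = -26/3 (N = (⅓)*(-26) = -26/3 ≈ -8.6667)
T(n, L) = L*n
(T(477, 176) + 158450)*(444928 + N) = (176*477 + 158450)*(444928 - 26/3) = (83952 + 158450)*(1334758/3) = 242402*(1334758/3) = 323548008716/3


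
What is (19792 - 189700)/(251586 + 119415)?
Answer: -56636/123667 ≈ -0.45797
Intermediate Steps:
(19792 - 189700)/(251586 + 119415) = -169908/371001 = -169908*1/371001 = -56636/123667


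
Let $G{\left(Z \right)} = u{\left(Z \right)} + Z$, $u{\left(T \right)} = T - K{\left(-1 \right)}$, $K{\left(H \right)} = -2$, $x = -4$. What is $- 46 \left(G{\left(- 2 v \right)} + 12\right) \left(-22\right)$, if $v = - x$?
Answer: $-2024$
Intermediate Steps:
$u{\left(T \right)} = 2 + T$ ($u{\left(T \right)} = T - -2 = T + 2 = 2 + T$)
$v = 4$ ($v = \left(-1\right) \left(-4\right) = 4$)
$G{\left(Z \right)} = 2 + 2 Z$ ($G{\left(Z \right)} = \left(2 + Z\right) + Z = 2 + 2 Z$)
$- 46 \left(G{\left(- 2 v \right)} + 12\right) \left(-22\right) = - 46 \left(\left(2 + 2 \left(\left(-2\right) 4\right)\right) + 12\right) \left(-22\right) = - 46 \left(\left(2 + 2 \left(-8\right)\right) + 12\right) \left(-22\right) = - 46 \left(\left(2 - 16\right) + 12\right) \left(-22\right) = - 46 \left(-14 + 12\right) \left(-22\right) = \left(-46\right) \left(-2\right) \left(-22\right) = 92 \left(-22\right) = -2024$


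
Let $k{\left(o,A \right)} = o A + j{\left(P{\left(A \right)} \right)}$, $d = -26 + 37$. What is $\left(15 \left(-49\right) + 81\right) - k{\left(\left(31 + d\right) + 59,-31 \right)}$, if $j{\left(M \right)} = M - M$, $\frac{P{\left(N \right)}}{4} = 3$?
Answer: $2477$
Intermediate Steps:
$d = 11$
$P{\left(N \right)} = 12$ ($P{\left(N \right)} = 4 \cdot 3 = 12$)
$j{\left(M \right)} = 0$
$k{\left(o,A \right)} = A o$ ($k{\left(o,A \right)} = o A + 0 = A o + 0 = A o$)
$\left(15 \left(-49\right) + 81\right) - k{\left(\left(31 + d\right) + 59,-31 \right)} = \left(15 \left(-49\right) + 81\right) - - 31 \left(\left(31 + 11\right) + 59\right) = \left(-735 + 81\right) - - 31 \left(42 + 59\right) = -654 - \left(-31\right) 101 = -654 - -3131 = -654 + 3131 = 2477$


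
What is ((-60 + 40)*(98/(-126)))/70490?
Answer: 2/9063 ≈ 0.00022068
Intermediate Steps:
((-60 + 40)*(98/(-126)))/70490 = -1960*(-1)/126*(1/70490) = -20*(-7/9)*(1/70490) = (140/9)*(1/70490) = 2/9063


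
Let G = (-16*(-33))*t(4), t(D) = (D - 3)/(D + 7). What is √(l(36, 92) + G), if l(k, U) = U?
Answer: 2*√35 ≈ 11.832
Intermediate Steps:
t(D) = (-3 + D)/(7 + D)
G = 48 (G = (-16*(-33))*((-3 + 4)/(7 + 4)) = 528*(1/11) = 48)
√(l(36, 92) + G) = √(92 + 48) = √140 = 2*√35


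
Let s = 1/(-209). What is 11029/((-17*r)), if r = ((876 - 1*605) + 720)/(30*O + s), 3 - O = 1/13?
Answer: -2627626163/45773299 ≈ -57.405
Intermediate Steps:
s = -1/209 ≈ -0.0047847
O = 38/13 (O = 3 - 1/13 = 38/13 ≈ 2.9231)
r = 2692547/238247 (r = ((876 - 1*605) + 720)/(30*(38/13) - 1/209) = ((876 - 605) + 720)/(1140/13 - 1/209) = (271 + 720)/(238247/2717) = 991*(2717/238247) = 2692547/238247 ≈ 11.301)
11029/((-17*r)) = 11029/((-17*2692547/238247)) = 11029/(-45773299/238247) = 11029*(-238247/45773299) = -2627626163/45773299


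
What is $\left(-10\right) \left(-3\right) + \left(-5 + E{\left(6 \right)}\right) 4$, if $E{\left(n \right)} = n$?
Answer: $34$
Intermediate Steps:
$\left(-10\right) \left(-3\right) + \left(-5 + E{\left(6 \right)}\right) 4 = \left(-10\right) \left(-3\right) + \left(-5 + 6\right) 4 = 30 + 1 \cdot 4 = 30 + 4 = 34$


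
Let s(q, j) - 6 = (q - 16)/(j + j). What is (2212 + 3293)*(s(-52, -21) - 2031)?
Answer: -77970985/7 ≈ -1.1139e+7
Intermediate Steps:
s(q, j) = 6 + (-16 + q)/(2*j) (s(q, j) = 6 + (q - 16)/(j + j) = 6 + (-16 + q)/((2*j)) = 6 + (-16 + q)*(1/(2*j)) = 6 + (-16 + q)/(2*j))
(2212 + 3293)*(s(-52, -21) - 2031) = (2212 + 3293)*((½)*(-16 - 52 + 12*(-21))/(-21) - 2031) = 5505*((½)*(-1/21)*(-16 - 52 - 252) - 2031) = 5505*((½)*(-1/21)*(-320) - 2031) = 5505*(160/21 - 2031) = 5505*(-42491/21) = -77970985/7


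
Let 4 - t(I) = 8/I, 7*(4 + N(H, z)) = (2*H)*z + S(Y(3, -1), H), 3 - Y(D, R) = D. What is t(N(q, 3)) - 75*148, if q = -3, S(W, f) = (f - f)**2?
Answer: -255180/23 ≈ -11095.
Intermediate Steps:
Y(D, R) = 3 - D
S(W, f) = 0 (S(W, f) = 0**2 = 0)
N(H, z) = -4 + 2*H*z/7 (N(H, z) = -4 + ((2*H)*z + 0)/7 = -4 + (2*H*z + 0)/7 = -4 + (2*H*z)/7 = -4 + 2*H*z/7)
t(I) = 4 - 8/I
t(N(q, 3)) - 75*148 = (4 - 8/(-4 + (2/7)*(-3)*3)) - 75*148 = (4 - 8/(-4 - 18/7)) - 11100 = (4 - 8/(-46/7)) - 11100 = (4 - 8*(-7/46)) - 11100 = (4 + 28/23) - 11100 = 120/23 - 11100 = -255180/23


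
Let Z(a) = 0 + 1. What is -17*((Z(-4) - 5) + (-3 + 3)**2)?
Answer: 68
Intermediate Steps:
Z(a) = 1
-17*((Z(-4) - 5) + (-3 + 3)**2) = -17*((1 - 5) + (-3 + 3)**2) = -17*(-4 + 0**2) = -17*(-4 + 0) = -17*(-4) = 68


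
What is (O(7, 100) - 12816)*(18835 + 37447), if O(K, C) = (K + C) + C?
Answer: -709659738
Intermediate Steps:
O(K, C) = K + 2*C (O(K, C) = (C + K) + C = K + 2*C)
(O(7, 100) - 12816)*(18835 + 37447) = ((7 + 2*100) - 12816)*(18835 + 37447) = ((7 + 200) - 12816)*56282 = (207 - 12816)*56282 = -12609*56282 = -709659738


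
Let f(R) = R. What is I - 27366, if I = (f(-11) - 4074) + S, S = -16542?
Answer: -47993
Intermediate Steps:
I = -20627 (I = (-11 - 4074) - 16542 = -4085 - 16542 = -20627)
I - 27366 = -20627 - 27366 = -47993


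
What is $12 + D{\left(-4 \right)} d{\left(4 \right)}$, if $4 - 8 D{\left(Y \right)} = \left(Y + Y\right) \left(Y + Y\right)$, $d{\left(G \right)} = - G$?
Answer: $42$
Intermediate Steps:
$D{\left(Y \right)} = \frac{1}{2} - \frac{Y^{2}}{2}$ ($D{\left(Y \right)} = \frac{1}{2} - \frac{\left(Y + Y\right) \left(Y + Y\right)}{8} = \frac{1}{2} - \frac{2 Y 2 Y}{8} = \frac{1}{2} - \frac{4 Y^{2}}{8} = \frac{1}{2} - \frac{Y^{2}}{2}$)
$12 + D{\left(-4 \right)} d{\left(4 \right)} = 12 + \left(\frac{1}{2} - \frac{\left(-4\right)^{2}}{2}\right) \left(\left(-1\right) 4\right) = 12 + \left(\frac{1}{2} - 8\right) \left(-4\right) = 12 - -30 = 12 + 30 = 42$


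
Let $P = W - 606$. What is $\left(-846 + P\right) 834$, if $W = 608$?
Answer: $-703896$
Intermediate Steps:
$P = 2$ ($P = 608 - 606 = 2$)
$\left(-846 + P\right) 834 = \left(-846 + 2\right) 834 = \left(-844\right) 834 = -703896$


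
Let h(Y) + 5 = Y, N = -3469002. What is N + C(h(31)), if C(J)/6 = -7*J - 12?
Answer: -3470166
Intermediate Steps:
h(Y) = -5 + Y
C(J) = -72 - 42*J (C(J) = 6*(-7*J - 12) = 6*(-12 - 7*J) = -72 - 42*J)
N + C(h(31)) = -3469002 + (-72 - 42*(-5 + 31)) = -3469002 + (-72 - 42*26) = -3469002 + (-72 - 1092) = -3469002 - 1164 = -3470166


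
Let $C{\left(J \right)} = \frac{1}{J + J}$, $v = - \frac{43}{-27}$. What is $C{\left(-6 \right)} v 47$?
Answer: $- \frac{2021}{324} \approx -6.2377$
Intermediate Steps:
$v = \frac{43}{27}$ ($v = \left(-43\right) \left(- \frac{1}{27}\right) = \frac{43}{27} \approx 1.5926$)
$C{\left(J \right)} = \frac{1}{2 J}$
$C{\left(-6 \right)} v 47 = \frac{1}{2 \left(-6\right)} \frac{43}{27} \cdot 47 = \frac{1}{2} \left(- \frac{1}{6}\right) \frac{43}{27} \cdot 47 = \left(- \frac{1}{12}\right) \frac{43}{27} \cdot 47 = \left(- \frac{43}{324}\right) 47 = - \frac{2021}{324}$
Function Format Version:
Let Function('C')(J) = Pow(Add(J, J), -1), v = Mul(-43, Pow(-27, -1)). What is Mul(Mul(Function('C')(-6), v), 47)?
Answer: Rational(-2021, 324) ≈ -6.2377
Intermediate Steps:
v = Rational(43, 27) (v = Mul(-43, Rational(-1, 27)) = Rational(43, 27) ≈ 1.5926)
Function('C')(J) = Mul(Rational(1, 2), Pow(J, -1)) (Function('C')(J) = Pow(Mul(2, J), -1) = Mul(Rational(1, 2), Pow(J, -1)))
Mul(Mul(Function('C')(-6), v), 47) = Mul(Mul(Mul(Rational(1, 2), Pow(-6, -1)), Rational(43, 27)), 47) = Mul(Mul(Mul(Rational(1, 2), Rational(-1, 6)), Rational(43, 27)), 47) = Mul(Mul(Rational(-1, 12), Rational(43, 27)), 47) = Mul(Rational(-43, 324), 47) = Rational(-2021, 324)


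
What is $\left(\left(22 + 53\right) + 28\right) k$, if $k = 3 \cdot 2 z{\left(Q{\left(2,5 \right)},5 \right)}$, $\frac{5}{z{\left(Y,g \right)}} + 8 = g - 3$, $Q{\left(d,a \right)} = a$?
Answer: $-515$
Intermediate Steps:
$z{\left(Y,g \right)} = \frac{5}{-11 + g}$ ($z{\left(Y,g \right)} = \frac{5}{-8 + \left(g - 3\right)} = \frac{5}{-8 + \left(-3 + g\right)} = \frac{5}{-11 + g}$)
$k = -5$ ($k = 3 \cdot 2 \frac{5}{-11 + 5} = 6 \frac{5}{-6} = 6 \cdot 5 \left(- \frac{1}{6}\right) = 6 \left(- \frac{5}{6}\right) = -5$)
$\left(\left(22 + 53\right) + 28\right) k = \left(\left(22 + 53\right) + 28\right) \left(-5\right) = \left(75 + 28\right) \left(-5\right) = 103 \left(-5\right) = -515$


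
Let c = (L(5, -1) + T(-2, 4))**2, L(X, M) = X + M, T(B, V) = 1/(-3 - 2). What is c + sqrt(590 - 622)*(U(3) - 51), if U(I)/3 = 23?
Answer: 361/25 + 72*I*sqrt(2) ≈ 14.44 + 101.82*I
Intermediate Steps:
T(B, V) = -1/5 (T(B, V) = 1/(-5) = -1/5)
L(X, M) = M + X
U(I) = 69 (U(I) = 3*23 = 69)
c = 361/25 (c = ((-1 + 5) - 1/5)**2 = (4 - 1/5)**2 = (19/5)**2 = 361/25 ≈ 14.440)
c + sqrt(590 - 622)*(U(3) - 51) = 361/25 + sqrt(590 - 622)*(69 - 51) = 361/25 + sqrt(-32)*18 = 361/25 + (4*I*sqrt(2))*18 = 361/25 + 72*I*sqrt(2)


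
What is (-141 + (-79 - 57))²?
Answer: 76729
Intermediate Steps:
(-141 + (-79 - 57))² = (-141 - 136)² = (-277)² = 76729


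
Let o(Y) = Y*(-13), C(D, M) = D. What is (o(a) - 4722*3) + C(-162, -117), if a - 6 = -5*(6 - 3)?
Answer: -14211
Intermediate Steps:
a = -9 (a = 6 - 5*(6 - 3) = 6 - 5*3 = 6 - 15 = -9)
o(Y) = -13*Y
(o(a) - 4722*3) + C(-162, -117) = (-13*(-9) - 4722*3) - 162 = (117 - 14166) - 162 = -14049 - 162 = -14211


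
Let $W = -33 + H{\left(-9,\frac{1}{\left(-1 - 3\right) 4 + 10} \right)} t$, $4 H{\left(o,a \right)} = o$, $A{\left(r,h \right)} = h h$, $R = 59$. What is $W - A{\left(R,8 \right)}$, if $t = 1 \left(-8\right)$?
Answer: $-79$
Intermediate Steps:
$A{\left(r,h \right)} = h^{2}$
$H{\left(o,a \right)} = \frac{o}{4}$
$t = -8$
$W = -15$ ($W = -33 + \frac{1}{4} \left(-9\right) \left(-8\right) = -33 - -18 = -33 + 18 = -15$)
$W - A{\left(R,8 \right)} = -15 - 8^{2} = -15 - 64 = -79$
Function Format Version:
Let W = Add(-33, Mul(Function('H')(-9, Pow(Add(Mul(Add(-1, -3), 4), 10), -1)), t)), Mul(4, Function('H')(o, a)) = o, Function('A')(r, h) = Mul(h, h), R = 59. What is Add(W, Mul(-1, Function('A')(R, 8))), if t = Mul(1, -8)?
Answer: -79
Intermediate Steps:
Function('A')(r, h) = Pow(h, 2)
Function('H')(o, a) = Mul(Rational(1, 4), o)
t = -8
W = -15 (W = Add(-33, Mul(Mul(Rational(1, 4), -9), -8)) = Add(-33, Mul(Rational(-9, 4), -8)) = Add(-33, 18) = -15)
Add(W, Mul(-1, Function('A')(R, 8))) = Add(-15, Mul(-1, Pow(8, 2))) = Add(-15, Mul(-1, 64)) = Add(-15, -64) = -79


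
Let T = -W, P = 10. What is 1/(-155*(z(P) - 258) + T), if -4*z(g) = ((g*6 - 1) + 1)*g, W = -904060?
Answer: 1/967300 ≈ 1.0338e-6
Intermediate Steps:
z(g) = -3*g**2/2 (z(g) = -((g*6 - 1) + 1)*g/4 = -((6*g - 1) + 1)*g/4 = -((-1 + 6*g) + 1)*g/4 = -6*g*g/4 = -3*g**2/2)
T = 904060 (T = -1*(-904060) = 904060)
1/(-155*(z(P) - 258) + T) = 1/(-155*(-3/2*10**2 - 258) + 904060) = 1/(-155*(-3/2*100 - 258) + 904060) = 1/(-155*(-150 - 258) + 904060) = 1/(-155*(-408) + 904060) = 1/(63240 + 904060) = 1/967300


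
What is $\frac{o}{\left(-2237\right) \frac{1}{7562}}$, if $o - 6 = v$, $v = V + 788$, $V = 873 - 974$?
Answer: $- \frac{5240466}{2237} \approx -2342.6$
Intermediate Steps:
$V = -101$ ($V = 873 - 974 = -101$)
$v = 687$ ($v = -101 + 788 = 687$)
$o = 693$ ($o = 6 + 687 = 693$)
$\frac{o}{\left(-2237\right) \frac{1}{7562}} = \frac{693}{\left(-2237\right) \frac{1}{7562}} = \frac{693}{- \frac{2237}{7562}} = 693 \left(- \frac{7562}{2237}\right) = - \frac{5240466}{2237}$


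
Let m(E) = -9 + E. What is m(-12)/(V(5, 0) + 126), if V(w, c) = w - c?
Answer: -21/131 ≈ -0.16031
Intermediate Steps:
m(-12)/(V(5, 0) + 126) = (-9 - 12)/((5 - 1*0) + 126) = -21/((5 + 0) + 126) = -21/(5 + 126) = -21/131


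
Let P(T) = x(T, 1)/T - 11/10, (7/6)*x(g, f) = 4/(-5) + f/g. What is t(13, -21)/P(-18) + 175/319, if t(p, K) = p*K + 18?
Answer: 1000600/4147 ≈ 241.28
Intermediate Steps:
x(g, f) = -24/35 + 6*f/(7*g) (x(g, f) = 6*(4/(-5) + f/g)/7 = 6*(4*(-⅕) + f/g)/7 = 6*(-⅘ + f/g)/7 = -24/35 + 6*f/(7*g))
t(p, K) = 18 + K*p (t(p, K) = K*p + 18 = 18 + K*p)
P(T) = -11/10 + 6*(5 - 4*T)/(35*T²) (P(T) = (6*(-4*T + 5*1)/(35*T))/T - 11/10 = (6*(-4*T + 5)/(35*T))/T - 11*⅒ = (6*(5 - 4*T)/(35*T))/T - 11/10 = 6*(5 - 4*T)/(35*T²) - 11/10 = -11/10 + 6*(5 - 4*T)/(35*T²))
t(13, -21)/P(-18) + 175/319 = (18 - 21*13)/(((1/70)*(60 - 77*(-18)² - 48*(-18))/(-18)²)) + 175/319 = (18 - 273)/(((1/70)*(1/324)*(60 - 77*324 + 864))) + 175*(1/319) = -255*22680/(60 - 24948 + 864) + 175/319 = -255/((1/70)*(1/324)*(-24024)) + 175/319 = -255/(-143/135) + 175/319 = -255*(-135/143) + 175/319 = 34425/143 + 175/319 = 1000600/4147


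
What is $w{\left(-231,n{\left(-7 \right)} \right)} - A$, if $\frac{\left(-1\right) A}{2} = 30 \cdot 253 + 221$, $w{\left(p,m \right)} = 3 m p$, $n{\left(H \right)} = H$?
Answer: $20473$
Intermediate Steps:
$w{\left(p,m \right)} = 3 m p$
$A = -15622$ ($A = - 2 \left(30 \cdot 253 + 221\right) = - 2 \left(7590 + 221\right) = \left(-2\right) 7811 = -15622$)
$w{\left(-231,n{\left(-7 \right)} \right)} - A = 3 \left(-7\right) \left(-231\right) - -15622 = 4851 + 15622 = 20473$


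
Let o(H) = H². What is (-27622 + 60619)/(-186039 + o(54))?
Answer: -10999/61041 ≈ -0.18019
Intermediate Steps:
(-27622 + 60619)/(-186039 + o(54)) = (-27622 + 60619)/(-186039 + 54²) = 32997/(-186039 + 2916) = 32997/(-183123) = 32997*(-1/183123) = -10999/61041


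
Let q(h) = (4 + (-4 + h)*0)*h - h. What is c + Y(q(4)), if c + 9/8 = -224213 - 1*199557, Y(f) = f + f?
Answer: -3389977/8 ≈ -4.2375e+5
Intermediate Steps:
q(h) = 3*h (q(h) = (4 + 0)*h - h = 4*h - h = 3*h)
Y(f) = 2*f
c = -3390169/8 (c = -9/8 + (-224213 - 1*199557) = -9/8 + (-224213 - 199557) = -9/8 - 423770 = -3390169/8 ≈ -4.2377e+5)
c + Y(q(4)) = -3390169/8 + 2*(3*4) = -3390169/8 + 2*12 = -3390169/8 + 24 = -3389977/8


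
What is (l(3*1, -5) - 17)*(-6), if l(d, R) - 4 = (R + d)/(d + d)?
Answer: 80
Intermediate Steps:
l(d, R) = 4 + (R + d)/(2*d) (l(d, R) = 4 + (R + d)/(d + d) = 4 + (R + d)/((2*d)) = 4 + (R + d)*(1/(2*d)) = 4 + (R + d)/(2*d))
(l(3*1, -5) - 17)*(-6) = ((-5 + 9*(3*1))/(2*((3*1))) - 17)*(-6) = ((½)*(-5 + 9*3)/3 - 17)*(-6) = ((½)*(⅓)*(-5 + 27) - 17)*(-6) = ((½)*(⅓)*22 - 17)*(-6) = (11/3 - 17)*(-6) = -40/3*(-6) = 80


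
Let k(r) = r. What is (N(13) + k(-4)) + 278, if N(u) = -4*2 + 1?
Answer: 267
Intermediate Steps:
N(u) = -7 (N(u) = -8 + 1 = -7)
(N(13) + k(-4)) + 278 = (-7 - 4) + 278 = -11 + 278 = 267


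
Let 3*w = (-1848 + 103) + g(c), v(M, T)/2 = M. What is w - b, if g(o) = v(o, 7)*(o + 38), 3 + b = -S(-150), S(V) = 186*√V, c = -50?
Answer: -536/3 + 930*I*√6 ≈ -178.67 + 2278.0*I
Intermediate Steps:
v(M, T) = 2*M
b = -3 - 930*I*√6 (b = -3 - 186*√(-150) = -3 - 186*5*I*√6 = -3 - 930*I*√6 ≈ -3.0 - 2278.0*I)
g(o) = 2*o*(38 + o) (g(o) = (2*o)*(o + 38) = (2*o)*(38 + o) = 2*o*(38 + o))
w = -545/3 (w = ((-1848 + 103) + 2*(-50)*(38 - 50))/3 = (-1745 + 2*(-50)*(-12))/3 = (-1745 + 1200)/3 = (⅓)*(-545) = -545/3 ≈ -181.67)
w - b = -545/3 - (-3 - 930*I*√6) = -545/3 + (3 + 930*I*√6) = -536/3 + 930*I*√6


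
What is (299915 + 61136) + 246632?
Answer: 607683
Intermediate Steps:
(299915 + 61136) + 246632 = 361051 + 246632 = 607683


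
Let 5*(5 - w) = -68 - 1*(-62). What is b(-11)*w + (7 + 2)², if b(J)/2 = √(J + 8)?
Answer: 81 + 62*I*√3/5 ≈ 81.0 + 21.477*I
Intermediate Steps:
b(J) = 2*√(8 + J) (b(J) = 2*√(J + 8) = 2*√(8 + J))
w = 31/5 (w = 5 - (-68 - 1*(-62))/5 = 5 - (-68 + 62)/5 = 5 - ⅕*(-6) = 5 + 6/5 = 31/5 ≈ 6.2000)
b(-11)*w + (7 + 2)² = (2*√(8 - 11))*(31/5) + (7 + 2)² = (2*√(-3))*(31/5) + 9² = (2*(I*√3))*(31/5) + 81 = (2*I*√3)*(31/5) + 81 = 62*I*√3/5 + 81 = 81 + 62*I*√3/5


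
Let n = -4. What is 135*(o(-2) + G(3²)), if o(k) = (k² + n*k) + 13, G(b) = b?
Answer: 4590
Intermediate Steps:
o(k) = 13 + k² - 4*k (o(k) = (k² - 4*k) + 13 = 13 + k² - 4*k)
135*(o(-2) + G(3²)) = 135*((13 + (-2)² - 4*(-2)) + 3²) = 135*((13 + 4 + 8) + 9) = 135*(25 + 9) = 135*34 = 4590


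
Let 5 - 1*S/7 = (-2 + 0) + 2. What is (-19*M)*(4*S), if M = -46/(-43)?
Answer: -122360/43 ≈ -2845.6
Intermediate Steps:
S = 35 (S = 35 - 7*((-2 + 0) + 2) = 35 - 7*(-2 + 2) = 35 - 7*0 = 35 + 0 = 35)
M = 46/43 (M = -46*(-1/43) = 46/43 ≈ 1.0698)
(-19*M)*(4*S) = (-19*46/43)*(4*35) = -874/43*140 = -122360/43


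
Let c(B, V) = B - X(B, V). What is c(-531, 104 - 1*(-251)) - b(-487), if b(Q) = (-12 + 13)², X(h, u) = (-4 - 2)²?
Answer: -568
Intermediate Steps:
X(h, u) = 36 (X(h, u) = (-6)² = 36)
b(Q) = 1 (b(Q) = 1² = 1)
c(B, V) = -36 + B (c(B, V) = B - 1*36 = B - 36 = -36 + B)
c(-531, 104 - 1*(-251)) - b(-487) = (-36 - 531) - 1*1 = -567 - 1 = -568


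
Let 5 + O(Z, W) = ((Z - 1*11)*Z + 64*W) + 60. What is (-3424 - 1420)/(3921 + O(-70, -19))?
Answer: -2422/4215 ≈ -0.57461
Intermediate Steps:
O(Z, W) = 55 + 64*W + Z*(-11 + Z) (O(Z, W) = -5 + (((Z - 1*11)*Z + 64*W) + 60) = -5 + (((Z - 11)*Z + 64*W) + 60) = -5 + (((-11 + Z)*Z + 64*W) + 60) = -5 + ((Z*(-11 + Z) + 64*W) + 60) = -5 + ((64*W + Z*(-11 + Z)) + 60) = -5 + (60 + 64*W + Z*(-11 + Z)) = 55 + 64*W + Z*(-11 + Z))
(-3424 - 1420)/(3921 + O(-70, -19)) = (-3424 - 1420)/(3921 + (55 + (-70)² - 11*(-70) + 64*(-19))) = -4844/(3921 + (55 + 4900 + 770 - 1216)) = -4844/(3921 + 4509) = -4844/8430 = -4844*1/8430 = -2422/4215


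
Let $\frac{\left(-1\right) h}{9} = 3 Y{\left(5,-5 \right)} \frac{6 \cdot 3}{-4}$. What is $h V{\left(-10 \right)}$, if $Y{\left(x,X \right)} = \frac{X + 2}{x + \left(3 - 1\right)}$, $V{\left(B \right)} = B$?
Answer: $\frac{3645}{7} \approx 520.71$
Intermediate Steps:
$Y{\left(x,X \right)} = \frac{2 + X}{2 + x}$ ($Y{\left(x,X \right)} = \frac{2 + X}{x + 2} = \frac{2 + X}{2 + x}$)
$h = - \frac{729}{14}$ ($h = - 9 \cdot 3 \frac{2 - 5}{2 + 5} \frac{6 \cdot 3}{-4} = - 9 \cdot 3 \cdot \frac{1}{7} \left(-3\right) 18 \left(- \frac{1}{4}\right) = - 9 \cdot 3 \cdot \frac{1}{7} \left(-3\right) \left(- \frac{9}{2}\right) = - 9 \cdot 3 \left(- \frac{3}{7}\right) \left(- \frac{9}{2}\right) = - 9 \left(\left(- \frac{9}{7}\right) \left(- \frac{9}{2}\right)\right) = \left(-9\right) \frac{81}{14} = - \frac{729}{14} \approx -52.071$)
$h V{\left(-10 \right)} = \left(- \frac{729}{14}\right) \left(-10\right) = \frac{3645}{7}$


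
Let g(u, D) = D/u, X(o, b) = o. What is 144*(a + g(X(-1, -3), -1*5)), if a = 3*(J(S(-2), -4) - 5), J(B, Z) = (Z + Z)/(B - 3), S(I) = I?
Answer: -3744/5 ≈ -748.80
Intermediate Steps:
J(B, Z) = 2*Z/(-3 + B) (J(B, Z) = (2*Z)/(-3 + B) = 2*Z/(-3 + B))
a = -51/5 (a = 3*(2*(-4)/(-3 - 2) - 5) = 3*(2*(-4)/(-5) - 5) = 3*(2*(-4)*(-⅕) - 5) = 3*(8/5 - 5) = 3*(-17/5) = -51/5 ≈ -10.200)
144*(a + g(X(-1, -3), -1*5)) = 144*(-51/5 - 1*5/(-1)) = 144*(-51/5 - 5*(-1)) = 144*(-51/5 + 5) = 144*(-26/5) = -3744/5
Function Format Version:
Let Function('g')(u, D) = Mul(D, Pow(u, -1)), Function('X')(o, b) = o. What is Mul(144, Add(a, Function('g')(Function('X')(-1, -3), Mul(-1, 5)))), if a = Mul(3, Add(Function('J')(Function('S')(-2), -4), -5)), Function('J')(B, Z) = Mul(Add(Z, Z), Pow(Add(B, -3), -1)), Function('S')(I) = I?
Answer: Rational(-3744, 5) ≈ -748.80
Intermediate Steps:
Function('J')(B, Z) = Mul(2, Z, Pow(Add(-3, B), -1)) (Function('J')(B, Z) = Mul(Mul(2, Z), Pow(Add(-3, B), -1)) = Mul(2, Z, Pow(Add(-3, B), -1)))
a = Rational(-51, 5) (a = Mul(3, Add(Mul(2, -4, Pow(Add(-3, -2), -1)), -5)) = Mul(3, Add(Mul(2, -4, Pow(-5, -1)), -5)) = Mul(3, Add(Mul(2, -4, Rational(-1, 5)), -5)) = Mul(3, Add(Rational(8, 5), -5)) = Mul(3, Rational(-17, 5)) = Rational(-51, 5) ≈ -10.200)
Mul(144, Add(a, Function('g')(Function('X')(-1, -3), Mul(-1, 5)))) = Mul(144, Add(Rational(-51, 5), Mul(Mul(-1, 5), Pow(-1, -1)))) = Mul(144, Add(Rational(-51, 5), Mul(-5, -1))) = Mul(144, Add(Rational(-51, 5), 5)) = Mul(144, Rational(-26, 5)) = Rational(-3744, 5)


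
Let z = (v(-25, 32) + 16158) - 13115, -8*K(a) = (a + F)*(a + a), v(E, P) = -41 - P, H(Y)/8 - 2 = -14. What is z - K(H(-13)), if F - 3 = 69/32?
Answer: 20601/4 ≈ 5150.3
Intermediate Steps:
H(Y) = -96 (H(Y) = 16 + 8*(-14) = 16 - 112 = -96)
F = 165/32 (F = 3 + 69/32 = 165/32 ≈ 5.1563)
K(a) = -a*(165/32 + a)/4 (K(a) = -(a + 165/32)*(a + a)/8 = -(165/32 + a)*2*a/8 = -a*(165/32 + a)/4)
z = 2970 (z = ((-41 - 1*32) + 16158) - 13115 = ((-41 - 32) + 16158) - 13115 = (-73 + 16158) - 13115 = 16085 - 13115 = 2970)
z - K(H(-13)) = 2970 - (-1)*(-96)*(165 + 32*(-96))/128 = 2970 - (-1)*(-96)*(165 - 3072)/128 = 2970 - (-1)*(-96)*(-2907)/128 = 2970 - 1*(-8721/4) = 2970 + 8721/4 = 20601/4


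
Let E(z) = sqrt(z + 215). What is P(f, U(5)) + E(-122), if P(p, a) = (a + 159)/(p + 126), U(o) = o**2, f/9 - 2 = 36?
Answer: 46/117 + sqrt(93) ≈ 10.037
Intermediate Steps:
f = 342 (f = 18 + 9*36 = 18 + 324 = 342)
E(z) = sqrt(215 + z)
P(p, a) = (159 + a)/(126 + p)
P(f, U(5)) + E(-122) = (159 + 5**2)/(126 + 342) + sqrt(215 - 122) = (159 + 25)/468 + sqrt(93) = (1/468)*184 + sqrt(93) = 46/117 + sqrt(93)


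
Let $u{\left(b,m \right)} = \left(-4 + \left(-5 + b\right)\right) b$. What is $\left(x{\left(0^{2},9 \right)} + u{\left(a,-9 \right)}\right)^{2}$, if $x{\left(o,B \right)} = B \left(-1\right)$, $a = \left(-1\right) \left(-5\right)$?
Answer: $841$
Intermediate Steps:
$a = 5$
$x{\left(o,B \right)} = - B$
$u{\left(b,m \right)} = b \left(-9 + b\right)$ ($u{\left(b,m \right)} = \left(-9 + b\right) b = b \left(-9 + b\right)$)
$\left(x{\left(0^{2},9 \right)} + u{\left(a,-9 \right)}\right)^{2} = \left(\left(-1\right) 9 + 5 \left(-9 + 5\right)\right)^{2} = \left(-9 + 5 \left(-4\right)\right)^{2} = \left(-9 - 20\right)^{2} = \left(-29\right)^{2} = 841$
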